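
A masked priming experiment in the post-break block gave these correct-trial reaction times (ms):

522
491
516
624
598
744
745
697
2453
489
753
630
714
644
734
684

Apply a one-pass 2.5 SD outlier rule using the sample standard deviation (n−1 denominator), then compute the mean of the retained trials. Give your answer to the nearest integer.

n = 16, ΣRT = 12038, M = 752.375
Σ(x−M)² = 3215463.75; s = √(3215463.75/15) = 462.995
Cutoffs: 752.375 ± 2.5·462.995 → [-405.1, 1909.9]
Outside: 2453 → excluded.
Retained (n=15): Σ = 9585, mean = 9585/15 = 639.000

639 ms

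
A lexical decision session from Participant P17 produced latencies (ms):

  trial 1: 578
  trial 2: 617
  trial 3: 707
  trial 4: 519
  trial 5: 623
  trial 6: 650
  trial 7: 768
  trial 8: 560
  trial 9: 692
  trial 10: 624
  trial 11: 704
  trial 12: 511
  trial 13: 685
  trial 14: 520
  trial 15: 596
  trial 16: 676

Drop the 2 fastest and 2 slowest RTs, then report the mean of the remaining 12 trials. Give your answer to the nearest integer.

Sorted: 511, 519, 520, 560, 578, 596, 617, 623, 624, 650, 676, 685, 692, 704, 707, 768
Drop lowest 2 (511, 519) and highest 2 (707, 768)
Remaining (n=12): Σ = 7525, mean = 7525/12 = 627.083

627 ms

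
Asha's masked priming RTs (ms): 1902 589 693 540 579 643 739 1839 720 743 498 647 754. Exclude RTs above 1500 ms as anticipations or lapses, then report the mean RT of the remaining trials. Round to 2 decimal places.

649.55 ms

Excluded: 1839, 1902
Retained (n=11): Σ = 7145
Mean = 7145/11 = 649.5455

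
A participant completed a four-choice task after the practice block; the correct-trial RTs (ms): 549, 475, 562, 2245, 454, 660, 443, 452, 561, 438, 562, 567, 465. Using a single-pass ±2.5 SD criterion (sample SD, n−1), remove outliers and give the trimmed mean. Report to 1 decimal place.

515.7 ms

n = 13, ΣRT = 8433, M = 648.692
Σ(x−M)² = 2814864.77; s = √(2814864.77/12) = 484.326
Cutoffs: 648.692 ± 2.5·484.326 → [-562.1, 1859.5]
Outside: 2245 → excluded.
Retained (n=12): Σ = 6188, mean = 6188/12 = 515.667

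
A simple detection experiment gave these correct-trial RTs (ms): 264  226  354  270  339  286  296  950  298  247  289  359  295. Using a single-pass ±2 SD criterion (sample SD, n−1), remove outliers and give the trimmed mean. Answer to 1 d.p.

n = 13, ΣRT = 4473, M = 344.077
Σ(x−M)² = 416004.92; s = √(416004.92/12) = 186.191
Cutoffs: 344.077 ± 2·186.191 → [-28.3, 716.5]
Outside: 950 → excluded.
Retained (n=12): Σ = 3523, mean = 3523/12 = 293.583

293.6 ms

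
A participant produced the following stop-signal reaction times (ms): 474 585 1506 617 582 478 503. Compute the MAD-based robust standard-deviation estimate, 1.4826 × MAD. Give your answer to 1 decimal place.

117.1 ms

Sorted: 474, 478, 503, 582, 585, 617, 1506 → median = 582
|x − 582| sorted: 0, 3, 35, 79, 104, 108, 924 → MAD = 79
Robust SD ≈ 1.4826 × 79 = 117.125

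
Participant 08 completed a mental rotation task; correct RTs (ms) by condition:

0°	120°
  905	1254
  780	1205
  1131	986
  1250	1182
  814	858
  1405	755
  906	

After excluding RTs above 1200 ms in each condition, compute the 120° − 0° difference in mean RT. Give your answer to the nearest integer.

38 ms

0°: exclude 1250, 1405
120°: exclude 1254, 1205
M(0°) = 4536/5 = 907.200
M(120°) = 3781/4 = 945.250
Difference = 945.250 − 907.200 = 38.050 ms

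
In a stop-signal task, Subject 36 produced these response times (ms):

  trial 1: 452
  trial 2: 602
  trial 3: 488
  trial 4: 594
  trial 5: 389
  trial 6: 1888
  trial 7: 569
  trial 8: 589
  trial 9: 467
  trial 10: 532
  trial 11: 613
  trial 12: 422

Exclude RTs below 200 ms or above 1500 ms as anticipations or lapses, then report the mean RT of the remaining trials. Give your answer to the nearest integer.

520 ms

Excluded: 1888
Retained (n=11): Σ = 5717
Mean = 5717/11 = 519.7273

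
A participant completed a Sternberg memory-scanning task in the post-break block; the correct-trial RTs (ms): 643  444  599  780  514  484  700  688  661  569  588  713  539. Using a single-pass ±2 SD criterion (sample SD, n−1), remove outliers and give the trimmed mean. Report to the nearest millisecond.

609 ms

n = 13, ΣRT = 7922, M = 609.385
Σ(x−M)² = 117353.08; s = √(117353.08/12) = 98.891
Cutoffs: 609.385 ± 2·98.891 → [411.6, 807.2]
No RTs fall outside the cutoffs; all 13 retained. Mean = 7922/13 = 609.385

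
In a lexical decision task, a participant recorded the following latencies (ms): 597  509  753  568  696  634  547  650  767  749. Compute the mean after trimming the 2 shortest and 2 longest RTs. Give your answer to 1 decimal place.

649.0 ms

Sorted: 509, 547, 568, 597, 634, 650, 696, 749, 753, 767
Drop lowest 2 (509, 547) and highest 2 (753, 767)
Remaining (n=6): Σ = 3894, mean = 3894/6 = 649.000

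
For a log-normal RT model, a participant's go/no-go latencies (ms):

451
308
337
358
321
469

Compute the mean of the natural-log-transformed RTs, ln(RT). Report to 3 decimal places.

ln(RT): 6.1115, 5.7301, 5.8201, 5.8805, 5.7714, 6.1506
Σ ln(RT) = 35.4642
Mean = 35.4642/6 = 5.91070

5.911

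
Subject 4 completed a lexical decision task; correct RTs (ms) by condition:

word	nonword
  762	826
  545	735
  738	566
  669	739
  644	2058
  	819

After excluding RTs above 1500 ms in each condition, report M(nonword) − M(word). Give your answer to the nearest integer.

nonword: exclude 2058
M(word) = 3358/5 = 671.600
M(nonword) = 3685/5 = 737.000
Difference = 737.000 − 671.600 = 65.400 ms

65 ms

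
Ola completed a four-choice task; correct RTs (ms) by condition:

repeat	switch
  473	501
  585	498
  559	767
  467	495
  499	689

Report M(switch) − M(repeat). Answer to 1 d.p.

M(repeat) = 2583/5 = 516.600
M(switch) = 2950/5 = 590.000
Difference = 590.000 − 516.600 = 73.400 ms

73.4 ms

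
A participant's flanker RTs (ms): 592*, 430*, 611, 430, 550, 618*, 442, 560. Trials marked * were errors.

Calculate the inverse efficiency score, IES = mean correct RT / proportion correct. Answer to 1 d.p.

Correct trials (n=5): 611, 430, 550, 442, 560
Mean correct RT = 2593/5 = 518.6000 ms
Proportion correct = 5/8
IES = 518.6000 / (5/8) = 829.760 ms

829.8 ms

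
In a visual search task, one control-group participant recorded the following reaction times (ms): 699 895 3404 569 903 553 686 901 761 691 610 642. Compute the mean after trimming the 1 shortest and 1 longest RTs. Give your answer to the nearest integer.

736 ms

Sorted: 553, 569, 610, 642, 686, 691, 699, 761, 895, 901, 903, 3404
Drop lowest 1 (553) and highest 1 (3404)
Remaining (n=10): Σ = 7357, mean = 7357/10 = 735.700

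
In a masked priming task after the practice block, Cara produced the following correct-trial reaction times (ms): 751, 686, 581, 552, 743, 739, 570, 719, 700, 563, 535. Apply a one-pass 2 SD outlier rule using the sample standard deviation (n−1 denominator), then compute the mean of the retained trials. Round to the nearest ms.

n = 11, ΣRT = 7139, M = 649.000
Σ(x−M)² = 76876.00; s = √(76876.00/10) = 87.679
Cutoffs: 649.000 ± 2·87.679 → [473.6, 824.4]
No RTs fall outside the cutoffs; all 11 retained. Mean = 7139/11 = 649.000

649 ms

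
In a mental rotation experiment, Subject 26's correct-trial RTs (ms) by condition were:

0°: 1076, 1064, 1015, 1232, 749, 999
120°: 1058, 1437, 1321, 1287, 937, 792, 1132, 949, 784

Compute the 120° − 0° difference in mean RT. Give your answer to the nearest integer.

55 ms

M(0°) = 6135/6 = 1022.500
M(120°) = 9697/9 = 1077.444
Difference = 1077.444 − 1022.500 = 54.944 ms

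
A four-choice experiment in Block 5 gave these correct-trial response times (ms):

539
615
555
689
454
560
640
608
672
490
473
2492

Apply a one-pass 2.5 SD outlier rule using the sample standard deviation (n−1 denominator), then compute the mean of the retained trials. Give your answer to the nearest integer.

n = 12, ΣRT = 8787, M = 732.250
Σ(x−M)² = 3441668.25; s = √(3441668.25/11) = 559.356
Cutoffs: 732.250 ± 2.5·559.356 → [-666.1, 2130.6]
Outside: 2492 → excluded.
Retained (n=11): Σ = 6295, mean = 6295/11 = 572.273

572 ms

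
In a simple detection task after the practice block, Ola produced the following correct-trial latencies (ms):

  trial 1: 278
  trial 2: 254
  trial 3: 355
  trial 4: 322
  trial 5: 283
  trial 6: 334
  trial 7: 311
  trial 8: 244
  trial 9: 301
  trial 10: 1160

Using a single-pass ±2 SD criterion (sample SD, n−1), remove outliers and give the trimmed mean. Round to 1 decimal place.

298.0 ms

n = 10, ΣRT = 3842, M = 384.200
Σ(x−M)² = 679515.60; s = √(679515.60/9) = 274.776
Cutoffs: 384.200 ± 2·274.776 → [-165.4, 933.8]
Outside: 1160 → excluded.
Retained (n=9): Σ = 2682, mean = 2682/9 = 298.000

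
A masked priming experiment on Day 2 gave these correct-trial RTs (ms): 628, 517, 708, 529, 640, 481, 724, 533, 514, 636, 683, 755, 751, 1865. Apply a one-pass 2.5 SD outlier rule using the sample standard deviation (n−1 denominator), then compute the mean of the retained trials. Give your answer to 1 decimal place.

n = 14, ΣRT = 9964, M = 711.714
Σ(x−M)² = 1547914.86; s = √(1547914.86/13) = 345.066
Cutoffs: 711.714 ± 2.5·345.066 → [-151.0, 1574.4]
Outside: 1865 → excluded.
Retained (n=13): Σ = 8099, mean = 8099/13 = 623.000

623.0 ms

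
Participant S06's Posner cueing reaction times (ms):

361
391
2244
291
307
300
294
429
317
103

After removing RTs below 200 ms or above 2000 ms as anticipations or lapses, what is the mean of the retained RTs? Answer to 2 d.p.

Excluded: 103, 2244
Retained (n=8): Σ = 2690
Mean = 2690/8 = 336.2500

336.25 ms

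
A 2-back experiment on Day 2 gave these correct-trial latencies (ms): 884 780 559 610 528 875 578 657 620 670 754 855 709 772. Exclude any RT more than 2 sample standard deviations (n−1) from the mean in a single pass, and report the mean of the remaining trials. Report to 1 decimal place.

703.6 ms

n = 14, ΣRT = 9851, M = 703.643
Σ(x−M)² = 184499.21; s = √(184499.21/13) = 119.131
Cutoffs: 703.643 ± 2·119.131 → [465.4, 941.9]
No RTs fall outside the cutoffs; all 14 retained. Mean = 9851/14 = 703.643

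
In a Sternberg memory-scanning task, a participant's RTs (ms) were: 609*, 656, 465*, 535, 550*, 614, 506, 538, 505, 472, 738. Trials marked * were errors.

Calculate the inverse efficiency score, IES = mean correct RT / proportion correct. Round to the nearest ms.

784 ms

Correct trials (n=8): 656, 535, 614, 506, 538, 505, 472, 738
Mean correct RT = 4564/8 = 570.5000 ms
Proportion correct = 8/11
IES = 570.5000 / (8/11) = 784.438 ms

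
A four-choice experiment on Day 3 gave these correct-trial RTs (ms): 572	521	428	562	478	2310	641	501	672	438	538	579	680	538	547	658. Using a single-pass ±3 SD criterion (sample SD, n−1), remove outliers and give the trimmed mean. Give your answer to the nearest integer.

n = 16, ΣRT = 10663, M = 666.438
Σ(x−M)² = 2970025.94; s = √(2970025.94/15) = 444.974
Cutoffs: 666.438 ± 3·444.974 → [-668.5, 2001.4]
Outside: 2310 → excluded.
Retained (n=15): Σ = 8353, mean = 8353/15 = 556.867

557 ms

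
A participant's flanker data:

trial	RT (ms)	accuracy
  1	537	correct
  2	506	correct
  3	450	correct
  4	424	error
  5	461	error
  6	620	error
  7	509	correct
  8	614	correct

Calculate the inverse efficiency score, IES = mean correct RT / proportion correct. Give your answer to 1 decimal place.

Correct trials (n=5): 537, 506, 450, 509, 614
Mean correct RT = 2616/5 = 523.2000 ms
Proportion correct = 5/8
IES = 523.2000 / (5/8) = 837.120 ms

837.1 ms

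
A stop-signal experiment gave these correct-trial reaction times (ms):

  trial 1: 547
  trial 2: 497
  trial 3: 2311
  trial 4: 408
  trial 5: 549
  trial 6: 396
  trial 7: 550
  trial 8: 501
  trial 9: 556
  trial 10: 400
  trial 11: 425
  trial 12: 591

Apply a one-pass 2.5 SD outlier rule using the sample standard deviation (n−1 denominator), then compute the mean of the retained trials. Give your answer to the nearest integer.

493 ms

n = 12, ΣRT = 7731, M = 644.250
Σ(x−M)² = 3083466.25; s = √(3083466.25/11) = 529.448
Cutoffs: 644.250 ± 2.5·529.448 → [-679.4, 1967.9]
Outside: 2311 → excluded.
Retained (n=11): Σ = 5420, mean = 5420/11 = 492.727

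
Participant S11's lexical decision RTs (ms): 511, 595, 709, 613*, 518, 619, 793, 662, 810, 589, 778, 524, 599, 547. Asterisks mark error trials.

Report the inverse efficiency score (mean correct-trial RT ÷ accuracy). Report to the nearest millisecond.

684 ms

Correct trials (n=13): 511, 595, 709, 518, 619, 793, 662, 810, 589, 778, 524, 599, 547
Mean correct RT = 8254/13 = 634.9231 ms
Proportion correct = 13/14
IES = 634.9231 / (13/14) = 683.763 ms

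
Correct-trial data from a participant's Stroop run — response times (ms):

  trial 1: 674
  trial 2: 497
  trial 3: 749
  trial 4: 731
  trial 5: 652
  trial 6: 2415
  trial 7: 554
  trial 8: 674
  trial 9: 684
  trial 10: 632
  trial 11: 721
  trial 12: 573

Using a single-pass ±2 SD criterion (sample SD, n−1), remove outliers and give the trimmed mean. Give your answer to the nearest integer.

649 ms

n = 12, ΣRT = 9556, M = 796.333
Σ(x−M)² = 2920856.67; s = √(2920856.67/11) = 515.298
Cutoffs: 796.333 ± 2·515.298 → [-234.3, 1826.9]
Outside: 2415 → excluded.
Retained (n=11): Σ = 7141, mean = 7141/11 = 649.182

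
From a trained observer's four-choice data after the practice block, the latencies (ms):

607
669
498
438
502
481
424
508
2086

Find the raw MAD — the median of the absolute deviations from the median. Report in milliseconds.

64 ms

Sorted: 424, 438, 481, 498, 502, 508, 607, 669, 2086 → median = 502
|x − 502|: 105, 167, 4, 64, 0, 21, 78, 6, 1584
Sorted deviations: 0, 4, 6, 21, 64, 78, 105, 167, 1584 → MAD = 64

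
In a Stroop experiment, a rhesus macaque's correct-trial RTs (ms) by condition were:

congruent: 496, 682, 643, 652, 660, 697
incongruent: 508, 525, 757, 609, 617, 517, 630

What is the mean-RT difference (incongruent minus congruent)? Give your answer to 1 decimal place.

-43.6 ms

M(congruent) = 3830/6 = 638.333
M(incongruent) = 4163/7 = 594.714
Difference = 594.714 − 638.333 = -43.619 ms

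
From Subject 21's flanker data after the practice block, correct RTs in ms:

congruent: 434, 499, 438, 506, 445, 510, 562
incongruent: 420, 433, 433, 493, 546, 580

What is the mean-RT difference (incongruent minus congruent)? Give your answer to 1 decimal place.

M(congruent) = 3394/7 = 484.857
M(incongruent) = 2905/6 = 484.167
Difference = 484.167 − 484.857 = -0.690 ms

-0.7 ms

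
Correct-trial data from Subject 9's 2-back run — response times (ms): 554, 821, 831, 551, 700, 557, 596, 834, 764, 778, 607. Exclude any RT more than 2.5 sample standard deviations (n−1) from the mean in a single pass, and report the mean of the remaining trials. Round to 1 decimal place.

690.3 ms

n = 11, ΣRT = 7593, M = 690.273
Σ(x−M)² = 142328.18; s = √(142328.18/10) = 119.301
Cutoffs: 690.273 ± 2.5·119.301 → [392.0, 988.5]
No RTs fall outside the cutoffs; all 11 retained. Mean = 7593/11 = 690.273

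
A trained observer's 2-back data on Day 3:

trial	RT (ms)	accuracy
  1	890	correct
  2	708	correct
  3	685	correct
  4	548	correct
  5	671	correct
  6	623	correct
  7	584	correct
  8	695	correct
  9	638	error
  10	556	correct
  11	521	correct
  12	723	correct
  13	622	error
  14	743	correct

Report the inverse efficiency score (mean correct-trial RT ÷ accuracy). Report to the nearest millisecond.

773 ms

Correct trials (n=12): 890, 708, 685, 548, 671, 623, 584, 695, 556, 521, 723, 743
Mean correct RT = 7947/12 = 662.2500 ms
Proportion correct = 12/14
IES = 662.2500 / (12/14) = 772.625 ms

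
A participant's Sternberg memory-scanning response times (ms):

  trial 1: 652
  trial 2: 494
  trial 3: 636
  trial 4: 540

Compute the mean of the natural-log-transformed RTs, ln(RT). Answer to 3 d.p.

6.357

ln(RT): 6.4800, 6.2025, 6.4552, 6.2916
Σ ln(RT) = 25.4293
Mean = 25.4293/4 = 6.35734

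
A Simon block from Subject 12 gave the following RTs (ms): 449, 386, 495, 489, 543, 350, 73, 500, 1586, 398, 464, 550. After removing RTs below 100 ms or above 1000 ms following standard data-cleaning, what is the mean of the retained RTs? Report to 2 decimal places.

462.40 ms

Excluded: 73, 1586
Retained (n=10): Σ = 4624
Mean = 4624/10 = 462.4000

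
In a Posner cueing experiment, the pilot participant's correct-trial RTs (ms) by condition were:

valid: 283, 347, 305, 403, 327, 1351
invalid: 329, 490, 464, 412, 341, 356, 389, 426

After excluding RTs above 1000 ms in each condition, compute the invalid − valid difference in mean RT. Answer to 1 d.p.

valid: exclude 1351
M(valid) = 1665/5 = 333.000
M(invalid) = 3207/8 = 400.875
Difference = 400.875 − 333.000 = 67.875 ms

67.9 ms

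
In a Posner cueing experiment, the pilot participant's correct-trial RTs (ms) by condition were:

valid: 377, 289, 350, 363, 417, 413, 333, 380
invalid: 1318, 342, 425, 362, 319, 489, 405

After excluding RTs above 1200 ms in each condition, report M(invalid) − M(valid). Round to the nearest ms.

25 ms

invalid: exclude 1318
M(valid) = 2922/8 = 365.250
M(invalid) = 2342/6 = 390.333
Difference = 390.333 − 365.250 = 25.083 ms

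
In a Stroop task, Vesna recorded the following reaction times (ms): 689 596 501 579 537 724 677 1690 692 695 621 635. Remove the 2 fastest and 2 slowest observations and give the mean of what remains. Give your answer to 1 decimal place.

Sorted: 501, 537, 579, 596, 621, 635, 677, 689, 692, 695, 724, 1690
Drop lowest 2 (501, 537) and highest 2 (724, 1690)
Remaining (n=8): Σ = 5184, mean = 5184/8 = 648.000

648.0 ms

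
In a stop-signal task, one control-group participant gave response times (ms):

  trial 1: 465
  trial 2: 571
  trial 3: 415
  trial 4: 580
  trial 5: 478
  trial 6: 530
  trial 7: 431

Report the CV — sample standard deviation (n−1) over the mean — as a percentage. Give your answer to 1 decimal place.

n = 7, Σ = 3470, M = 495.7143
Σ(x−M)² = 25907.429; s = √(25907.429/6) = 65.7108
CV = 65.7108 / 495.7143 = 0.13256 = 13.256%

13.3%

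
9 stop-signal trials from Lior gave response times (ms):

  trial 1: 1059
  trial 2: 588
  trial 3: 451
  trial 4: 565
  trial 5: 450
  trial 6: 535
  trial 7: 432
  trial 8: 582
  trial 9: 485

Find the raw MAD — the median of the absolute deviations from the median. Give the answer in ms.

Sorted: 432, 450, 451, 485, 535, 565, 582, 588, 1059 → median = 535
|x − 535|: 524, 53, 84, 30, 85, 0, 103, 47, 50
Sorted deviations: 0, 30, 47, 50, 53, 84, 85, 103, 524 → MAD = 53

53 ms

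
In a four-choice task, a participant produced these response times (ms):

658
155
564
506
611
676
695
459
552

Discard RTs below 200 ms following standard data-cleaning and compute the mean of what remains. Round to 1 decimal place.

Excluded: 155
Retained (n=8): Σ = 4721
Mean = 4721/8 = 590.1250

590.1 ms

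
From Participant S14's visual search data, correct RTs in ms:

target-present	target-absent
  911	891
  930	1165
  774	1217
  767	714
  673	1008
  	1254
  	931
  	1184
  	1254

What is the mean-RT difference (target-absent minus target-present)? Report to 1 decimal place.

M(target-present) = 4055/5 = 811.000
M(target-absent) = 9618/9 = 1068.667
Difference = 1068.667 − 811.000 = 257.667 ms

257.7 ms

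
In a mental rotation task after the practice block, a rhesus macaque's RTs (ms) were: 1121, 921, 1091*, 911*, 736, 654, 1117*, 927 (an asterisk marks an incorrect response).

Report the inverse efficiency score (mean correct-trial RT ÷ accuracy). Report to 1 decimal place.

Correct trials (n=5): 1121, 921, 736, 654, 927
Mean correct RT = 4359/5 = 871.8000 ms
Proportion correct = 5/8
IES = 871.8000 / (5/8) = 1394.880 ms

1394.9 ms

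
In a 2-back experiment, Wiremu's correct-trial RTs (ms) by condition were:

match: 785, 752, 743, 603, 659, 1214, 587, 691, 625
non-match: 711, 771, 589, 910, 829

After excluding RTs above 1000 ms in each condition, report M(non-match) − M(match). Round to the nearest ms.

match: exclude 1214
M(match) = 5445/8 = 680.625
M(non-match) = 3810/5 = 762.000
Difference = 762.000 − 680.625 = 81.375 ms

81 ms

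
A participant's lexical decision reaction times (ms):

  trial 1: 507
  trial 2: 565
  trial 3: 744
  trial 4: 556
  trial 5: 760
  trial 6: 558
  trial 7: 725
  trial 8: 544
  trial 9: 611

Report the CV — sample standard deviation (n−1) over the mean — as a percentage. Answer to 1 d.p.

n = 9, Σ = 5570, M = 618.8889
Σ(x−M)² = 75580.889; s = √(75580.889/8) = 97.1988
CV = 97.1988 / 618.8889 = 0.15705 = 15.705%

15.7%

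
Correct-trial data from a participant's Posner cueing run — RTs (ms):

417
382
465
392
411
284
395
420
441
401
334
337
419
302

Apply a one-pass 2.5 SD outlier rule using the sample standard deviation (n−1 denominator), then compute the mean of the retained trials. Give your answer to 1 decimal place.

385.7 ms

n = 14, ΣRT = 5400, M = 385.714
Σ(x−M)² = 36018.86; s = √(36018.86/13) = 52.637
Cutoffs: 385.714 ± 2.5·52.637 → [254.1, 517.3]
No RTs fall outside the cutoffs; all 14 retained. Mean = 5400/14 = 385.714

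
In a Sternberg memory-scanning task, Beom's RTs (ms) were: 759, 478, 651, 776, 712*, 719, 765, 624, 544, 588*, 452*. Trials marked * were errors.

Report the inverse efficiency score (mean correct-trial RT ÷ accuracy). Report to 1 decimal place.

Correct trials (n=8): 759, 478, 651, 776, 719, 765, 624, 544
Mean correct RT = 5316/8 = 664.5000 ms
Proportion correct = 8/11
IES = 664.5000 / (8/11) = 913.688 ms

913.7 ms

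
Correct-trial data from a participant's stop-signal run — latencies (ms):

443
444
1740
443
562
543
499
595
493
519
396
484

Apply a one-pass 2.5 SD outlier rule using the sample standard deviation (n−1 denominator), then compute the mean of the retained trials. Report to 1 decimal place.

492.8 ms

n = 12, ΣRT = 7161, M = 596.750
Σ(x−M)² = 1461108.25; s = √(1461108.25/11) = 364.456
Cutoffs: 596.750 ± 2.5·364.456 → [-314.4, 1507.9]
Outside: 1740 → excluded.
Retained (n=11): Σ = 5421, mean = 5421/11 = 492.818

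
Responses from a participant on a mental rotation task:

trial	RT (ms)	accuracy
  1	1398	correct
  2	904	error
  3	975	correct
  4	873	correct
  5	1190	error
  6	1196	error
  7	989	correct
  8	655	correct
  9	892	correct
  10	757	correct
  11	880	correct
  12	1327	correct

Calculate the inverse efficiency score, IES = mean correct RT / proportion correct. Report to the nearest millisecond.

Correct trials (n=9): 1398, 975, 873, 989, 655, 892, 757, 880, 1327
Mean correct RT = 8746/9 = 971.7778 ms
Proportion correct = 9/12
IES = 971.7778 / (9/12) = 1295.704 ms

1296 ms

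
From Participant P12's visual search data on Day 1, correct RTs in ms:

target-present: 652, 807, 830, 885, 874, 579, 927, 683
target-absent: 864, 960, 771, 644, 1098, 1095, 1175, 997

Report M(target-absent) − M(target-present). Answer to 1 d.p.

M(target-present) = 6237/8 = 779.625
M(target-absent) = 7604/8 = 950.500
Difference = 950.500 − 779.625 = 170.875 ms

170.9 ms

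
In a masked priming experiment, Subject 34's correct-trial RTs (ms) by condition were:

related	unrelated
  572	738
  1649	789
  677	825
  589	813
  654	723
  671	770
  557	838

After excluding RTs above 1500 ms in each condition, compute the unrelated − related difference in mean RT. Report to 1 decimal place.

related: exclude 1649
M(related) = 3720/6 = 620.000
M(unrelated) = 5496/7 = 785.143
Difference = 785.143 − 620.000 = 165.143 ms

165.1 ms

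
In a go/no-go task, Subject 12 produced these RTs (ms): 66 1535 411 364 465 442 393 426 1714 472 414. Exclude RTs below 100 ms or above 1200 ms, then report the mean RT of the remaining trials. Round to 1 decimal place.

423.4 ms

Excluded: 66, 1535, 1714
Retained (n=8): Σ = 3387
Mean = 3387/8 = 423.3750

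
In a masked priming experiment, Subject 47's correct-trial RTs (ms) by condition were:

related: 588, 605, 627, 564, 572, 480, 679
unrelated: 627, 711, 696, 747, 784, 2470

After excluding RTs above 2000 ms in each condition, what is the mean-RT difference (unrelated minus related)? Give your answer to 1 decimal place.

unrelated: exclude 2470
M(related) = 4115/7 = 587.857
M(unrelated) = 3565/5 = 713.000
Difference = 713.000 − 587.857 = 125.143 ms

125.1 ms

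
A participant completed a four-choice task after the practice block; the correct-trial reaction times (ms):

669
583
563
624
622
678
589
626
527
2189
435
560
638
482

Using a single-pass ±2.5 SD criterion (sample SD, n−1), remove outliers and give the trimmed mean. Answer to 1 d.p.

n = 14, ΣRT = 9785, M = 698.929
Σ(x−M)² = 2451786.93; s = √(2451786.93/13) = 434.280
Cutoffs: 698.929 ± 2.5·434.280 → [-386.8, 1784.6]
Outside: 2189 → excluded.
Retained (n=13): Σ = 7596, mean = 7596/13 = 584.308

584.3 ms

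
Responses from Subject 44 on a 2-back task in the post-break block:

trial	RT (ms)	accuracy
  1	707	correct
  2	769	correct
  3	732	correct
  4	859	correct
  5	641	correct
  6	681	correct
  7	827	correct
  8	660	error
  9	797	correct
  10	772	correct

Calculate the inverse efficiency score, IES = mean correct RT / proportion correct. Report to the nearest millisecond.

Correct trials (n=9): 707, 769, 732, 859, 641, 681, 827, 797, 772
Mean correct RT = 6785/9 = 753.8889 ms
Proportion correct = 9/10
IES = 753.8889 / (9/10) = 837.654 ms

838 ms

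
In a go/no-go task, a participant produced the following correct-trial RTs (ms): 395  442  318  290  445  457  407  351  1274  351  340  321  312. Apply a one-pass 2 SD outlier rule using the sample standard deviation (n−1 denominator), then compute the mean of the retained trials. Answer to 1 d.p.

369.1 ms

n = 13, ΣRT = 5703, M = 438.692
Σ(x−M)² = 792736.77; s = √(792736.77/12) = 257.024
Cutoffs: 438.692 ± 2·257.024 → [-75.4, 952.7]
Outside: 1274 → excluded.
Retained (n=12): Σ = 4429, mean = 4429/12 = 369.083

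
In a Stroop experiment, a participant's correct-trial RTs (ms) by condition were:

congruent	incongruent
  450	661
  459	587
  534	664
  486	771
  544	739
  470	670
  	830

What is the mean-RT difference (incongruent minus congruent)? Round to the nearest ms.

M(congruent) = 2943/6 = 490.500
M(incongruent) = 4922/7 = 703.143
Difference = 703.143 − 490.500 = 212.643 ms

213 ms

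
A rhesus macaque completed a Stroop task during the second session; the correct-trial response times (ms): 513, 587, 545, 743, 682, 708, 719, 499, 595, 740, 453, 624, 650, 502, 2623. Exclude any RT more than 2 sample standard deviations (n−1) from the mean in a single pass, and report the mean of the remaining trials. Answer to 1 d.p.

611.4 ms

n = 15, ΣRT = 11183, M = 745.533
Σ(x−M)² = 3902705.73; s = √(3902705.73/14) = 527.982
Cutoffs: 745.533 ± 2·527.982 → [-310.4, 1801.5]
Outside: 2623 → excluded.
Retained (n=14): Σ = 8560, mean = 8560/14 = 611.429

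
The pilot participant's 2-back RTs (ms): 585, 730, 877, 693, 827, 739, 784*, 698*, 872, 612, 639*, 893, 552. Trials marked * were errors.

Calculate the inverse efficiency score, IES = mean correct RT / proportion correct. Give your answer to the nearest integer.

959 ms

Correct trials (n=10): 585, 730, 877, 693, 827, 739, 872, 612, 893, 552
Mean correct RT = 7380/10 = 738.0000 ms
Proportion correct = 10/13
IES = 738.0000 / (10/13) = 959.400 ms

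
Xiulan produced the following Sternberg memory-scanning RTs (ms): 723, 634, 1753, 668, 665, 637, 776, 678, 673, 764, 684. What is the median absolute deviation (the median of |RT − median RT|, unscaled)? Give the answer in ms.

41 ms

Sorted: 634, 637, 665, 668, 673, 678, 684, 723, 764, 776, 1753 → median = 678
|x − 678|: 45, 44, 1075, 10, 13, 41, 98, 0, 5, 86, 6
Sorted deviations: 0, 5, 6, 10, 13, 41, 44, 45, 86, 98, 1075 → MAD = 41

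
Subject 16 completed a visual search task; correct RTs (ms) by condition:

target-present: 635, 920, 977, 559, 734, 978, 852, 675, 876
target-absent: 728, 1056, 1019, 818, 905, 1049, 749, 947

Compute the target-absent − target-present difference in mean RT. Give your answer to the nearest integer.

M(target-present) = 7206/9 = 800.667
M(target-absent) = 7271/8 = 908.875
Difference = 908.875 − 800.667 = 108.208 ms

108 ms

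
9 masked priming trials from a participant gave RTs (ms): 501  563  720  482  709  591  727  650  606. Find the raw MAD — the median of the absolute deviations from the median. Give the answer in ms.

Sorted: 482, 501, 563, 591, 606, 650, 709, 720, 727 → median = 606
|x − 606|: 105, 43, 114, 124, 103, 15, 121, 44, 0
Sorted deviations: 0, 15, 43, 44, 103, 105, 114, 121, 124 → MAD = 103

103 ms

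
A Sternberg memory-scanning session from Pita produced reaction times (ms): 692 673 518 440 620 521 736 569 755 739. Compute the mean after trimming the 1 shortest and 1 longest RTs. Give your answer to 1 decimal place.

Sorted: 440, 518, 521, 569, 620, 673, 692, 736, 739, 755
Drop lowest 1 (440) and highest 1 (755)
Remaining (n=8): Σ = 5068, mean = 5068/8 = 633.500

633.5 ms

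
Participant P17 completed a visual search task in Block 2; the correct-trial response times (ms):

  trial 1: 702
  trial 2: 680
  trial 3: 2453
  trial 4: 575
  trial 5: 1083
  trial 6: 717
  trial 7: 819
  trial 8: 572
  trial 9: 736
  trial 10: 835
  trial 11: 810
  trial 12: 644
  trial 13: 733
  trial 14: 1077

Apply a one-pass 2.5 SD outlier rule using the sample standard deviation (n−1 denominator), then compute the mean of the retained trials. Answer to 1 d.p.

n = 14, ΣRT = 12436, M = 888.286
Σ(x−M)² = 2948214.86; s = √(2948214.86/13) = 476.220
Cutoffs: 888.286 ± 2.5·476.220 → [-302.3, 2078.8]
Outside: 2453 → excluded.
Retained (n=13): Σ = 9983, mean = 9983/13 = 767.923

767.9 ms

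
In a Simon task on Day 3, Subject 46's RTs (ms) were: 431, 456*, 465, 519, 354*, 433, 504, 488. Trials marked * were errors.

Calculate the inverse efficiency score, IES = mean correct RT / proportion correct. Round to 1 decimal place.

631.1 ms

Correct trials (n=6): 431, 465, 519, 433, 504, 488
Mean correct RT = 2840/6 = 473.3333 ms
Proportion correct = 6/8
IES = 473.3333 / (6/8) = 631.111 ms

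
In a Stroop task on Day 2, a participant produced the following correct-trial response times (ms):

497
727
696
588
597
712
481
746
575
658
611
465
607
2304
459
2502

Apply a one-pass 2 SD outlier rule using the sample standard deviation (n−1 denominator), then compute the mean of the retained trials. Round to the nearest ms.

601 ms

n = 16, ΣRT = 13225, M = 826.562
Σ(x−M)² = 5826323.94; s = √(5826323.94/15) = 623.235
Cutoffs: 826.562 ± 2·623.235 → [-419.9, 2073.0]
Outside: 2304, 2502 → excluded.
Retained (n=14): Σ = 8419, mean = 8419/14 = 601.357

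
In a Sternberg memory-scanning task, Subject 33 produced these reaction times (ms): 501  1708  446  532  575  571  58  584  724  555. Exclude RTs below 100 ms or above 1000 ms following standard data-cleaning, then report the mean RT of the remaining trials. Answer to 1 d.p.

Excluded: 58, 1708
Retained (n=8): Σ = 4488
Mean = 4488/8 = 561.0000

561.0 ms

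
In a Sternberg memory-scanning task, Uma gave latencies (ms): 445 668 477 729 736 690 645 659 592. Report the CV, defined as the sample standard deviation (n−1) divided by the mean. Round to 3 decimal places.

n = 9, Σ = 5641, M = 626.7778
Σ(x−M)² = 86131.556; s = √(86131.556/8) = 103.7615
CV = 103.7615 / 626.7778 = 0.16555

0.166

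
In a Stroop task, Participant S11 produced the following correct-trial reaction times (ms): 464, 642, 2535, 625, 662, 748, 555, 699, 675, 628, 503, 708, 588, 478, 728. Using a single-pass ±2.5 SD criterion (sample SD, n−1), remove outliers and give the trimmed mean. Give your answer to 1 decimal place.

621.6 ms

n = 15, ΣRT = 11238, M = 749.200
Σ(x−M)² = 3527668.40; s = √(3527668.40/14) = 501.972
Cutoffs: 749.200 ± 2.5·501.972 → [-505.7, 2004.1]
Outside: 2535 → excluded.
Retained (n=14): Σ = 8703, mean = 8703/14 = 621.643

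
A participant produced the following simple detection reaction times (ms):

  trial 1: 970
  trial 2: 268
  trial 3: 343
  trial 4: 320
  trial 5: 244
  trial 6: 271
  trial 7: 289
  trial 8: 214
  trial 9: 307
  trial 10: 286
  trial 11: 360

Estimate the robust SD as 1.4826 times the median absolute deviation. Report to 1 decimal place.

46.0 ms

Sorted: 214, 244, 268, 271, 286, 289, 307, 320, 343, 360, 970 → median = 289
|x − 289| sorted: 0, 3, 18, 18, 21, 31, 45, 54, 71, 75, 681 → MAD = 31
Robust SD ≈ 1.4826 × 31 = 45.961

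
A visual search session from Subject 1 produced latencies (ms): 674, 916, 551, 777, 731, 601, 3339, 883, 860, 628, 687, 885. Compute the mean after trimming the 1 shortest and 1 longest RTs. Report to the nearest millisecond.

764 ms

Sorted: 551, 601, 628, 674, 687, 731, 777, 860, 883, 885, 916, 3339
Drop lowest 1 (551) and highest 1 (3339)
Remaining (n=10): Σ = 7642, mean = 7642/10 = 764.200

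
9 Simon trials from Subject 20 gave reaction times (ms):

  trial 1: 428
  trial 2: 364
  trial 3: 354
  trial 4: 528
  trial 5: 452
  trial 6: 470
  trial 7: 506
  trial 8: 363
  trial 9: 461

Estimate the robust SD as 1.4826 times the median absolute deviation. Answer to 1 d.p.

80.1 ms

Sorted: 354, 363, 364, 428, 452, 461, 470, 506, 528 → median = 452
|x − 452| sorted: 0, 9, 18, 24, 54, 76, 88, 89, 98 → MAD = 54
Robust SD ≈ 1.4826 × 54 = 80.060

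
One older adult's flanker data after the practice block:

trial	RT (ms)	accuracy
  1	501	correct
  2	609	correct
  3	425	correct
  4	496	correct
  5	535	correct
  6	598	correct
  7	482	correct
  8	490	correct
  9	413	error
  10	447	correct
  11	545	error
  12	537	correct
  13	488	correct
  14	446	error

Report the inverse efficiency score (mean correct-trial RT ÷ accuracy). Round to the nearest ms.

Correct trials (n=11): 501, 609, 425, 496, 535, 598, 482, 490, 447, 537, 488
Mean correct RT = 5608/11 = 509.8182 ms
Proportion correct = 11/14
IES = 509.8182 / (11/14) = 648.860 ms

649 ms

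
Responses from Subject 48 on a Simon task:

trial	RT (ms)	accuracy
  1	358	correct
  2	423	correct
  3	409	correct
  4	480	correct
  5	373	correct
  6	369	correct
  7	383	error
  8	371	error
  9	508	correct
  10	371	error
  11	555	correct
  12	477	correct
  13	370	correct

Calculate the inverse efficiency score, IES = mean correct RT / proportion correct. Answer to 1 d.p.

561.9 ms

Correct trials (n=10): 358, 423, 409, 480, 373, 369, 508, 555, 477, 370
Mean correct RT = 4322/10 = 432.2000 ms
Proportion correct = 10/13
IES = 432.2000 / (10/13) = 561.860 ms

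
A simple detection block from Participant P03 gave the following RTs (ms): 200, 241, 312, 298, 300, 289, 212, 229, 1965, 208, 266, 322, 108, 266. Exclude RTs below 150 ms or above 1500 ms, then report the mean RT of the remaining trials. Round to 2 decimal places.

Excluded: 108, 1965
Retained (n=12): Σ = 3143
Mean = 3143/12 = 261.9167

261.92 ms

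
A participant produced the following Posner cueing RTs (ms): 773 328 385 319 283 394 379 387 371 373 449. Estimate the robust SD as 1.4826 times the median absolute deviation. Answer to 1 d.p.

22.2 ms

Sorted: 283, 319, 328, 371, 373, 379, 385, 387, 394, 449, 773 → median = 379
|x − 379| sorted: 0, 6, 6, 8, 8, 15, 51, 60, 70, 96, 394 → MAD = 15
Robust SD ≈ 1.4826 × 15 = 22.239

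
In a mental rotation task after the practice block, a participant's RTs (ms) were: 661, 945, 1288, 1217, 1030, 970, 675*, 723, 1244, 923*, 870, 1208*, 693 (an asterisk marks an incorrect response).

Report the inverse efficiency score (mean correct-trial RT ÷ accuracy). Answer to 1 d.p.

1253.3 ms

Correct trials (n=10): 661, 945, 1288, 1217, 1030, 970, 723, 1244, 870, 693
Mean correct RT = 9641/10 = 964.1000 ms
Proportion correct = 10/13
IES = 964.1000 / (10/13) = 1253.330 ms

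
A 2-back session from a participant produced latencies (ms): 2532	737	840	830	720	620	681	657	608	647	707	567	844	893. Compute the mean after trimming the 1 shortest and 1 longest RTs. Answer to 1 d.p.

732.0 ms

Sorted: 567, 608, 620, 647, 657, 681, 707, 720, 737, 830, 840, 844, 893, 2532
Drop lowest 1 (567) and highest 1 (2532)
Remaining (n=12): Σ = 8784, mean = 8784/12 = 732.000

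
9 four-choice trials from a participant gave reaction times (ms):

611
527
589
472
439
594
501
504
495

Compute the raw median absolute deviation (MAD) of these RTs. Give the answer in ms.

Sorted: 439, 472, 495, 501, 504, 527, 589, 594, 611 → median = 504
|x − 504|: 107, 23, 85, 32, 65, 90, 3, 0, 9
Sorted deviations: 0, 3, 9, 23, 32, 65, 85, 90, 107 → MAD = 32

32 ms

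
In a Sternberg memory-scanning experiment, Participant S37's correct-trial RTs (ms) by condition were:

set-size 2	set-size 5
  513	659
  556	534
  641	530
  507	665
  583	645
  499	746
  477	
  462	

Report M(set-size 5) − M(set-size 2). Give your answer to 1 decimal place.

100.1 ms

M(set-size 2) = 4238/8 = 529.750
M(set-size 5) = 3779/6 = 629.833
Difference = 629.833 − 529.750 = 100.083 ms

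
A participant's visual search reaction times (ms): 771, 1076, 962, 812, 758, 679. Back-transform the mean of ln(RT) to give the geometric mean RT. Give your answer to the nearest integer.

ln(RT): 6.6477, 6.9810, 6.8690, 6.6995, 6.6307, 6.5206
Mean ln(RT) = 40.3485/6 = 6.72475
Geometric mean = exp(6.72475) = 832.77 ms

833 ms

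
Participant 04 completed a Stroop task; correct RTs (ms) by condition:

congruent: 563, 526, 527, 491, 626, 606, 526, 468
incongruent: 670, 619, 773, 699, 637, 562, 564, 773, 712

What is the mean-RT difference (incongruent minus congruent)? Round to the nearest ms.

M(congruent) = 4333/8 = 541.625
M(incongruent) = 6009/9 = 667.667
Difference = 667.667 − 541.625 = 126.042 ms

126 ms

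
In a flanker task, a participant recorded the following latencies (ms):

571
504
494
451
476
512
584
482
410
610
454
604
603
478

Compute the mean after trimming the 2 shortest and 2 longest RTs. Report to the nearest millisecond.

516 ms

Sorted: 410, 451, 454, 476, 478, 482, 494, 504, 512, 571, 584, 603, 604, 610
Drop lowest 2 (410, 451) and highest 2 (604, 610)
Remaining (n=10): Σ = 5158, mean = 5158/10 = 515.800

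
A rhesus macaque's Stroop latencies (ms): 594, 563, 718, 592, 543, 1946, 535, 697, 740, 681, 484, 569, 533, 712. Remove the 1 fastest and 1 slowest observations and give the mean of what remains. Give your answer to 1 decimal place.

623.1 ms

Sorted: 484, 533, 535, 543, 563, 569, 592, 594, 681, 697, 712, 718, 740, 1946
Drop lowest 1 (484) and highest 1 (1946)
Remaining (n=12): Σ = 7477, mean = 7477/12 = 623.083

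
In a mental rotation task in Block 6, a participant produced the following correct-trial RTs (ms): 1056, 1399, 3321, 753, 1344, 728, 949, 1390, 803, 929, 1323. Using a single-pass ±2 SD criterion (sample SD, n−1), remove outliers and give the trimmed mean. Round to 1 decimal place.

n = 11, ΣRT = 13995, M = 1272.273
Σ(x−M)² = 5290130.18; s = √(5290130.18/10) = 727.333
Cutoffs: 1272.273 ± 2·727.333 → [-182.4, 2726.9]
Outside: 3321 → excluded.
Retained (n=10): Σ = 10674, mean = 10674/10 = 1067.400

1067.4 ms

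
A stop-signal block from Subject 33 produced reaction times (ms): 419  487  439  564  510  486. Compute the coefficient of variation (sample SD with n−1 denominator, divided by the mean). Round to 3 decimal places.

n = 6, Σ = 2905, M = 484.1667
Σ(x−M)² = 13338.833; s = √(13338.833/5) = 51.6504
CV = 51.6504 / 484.1667 = 0.10668

0.107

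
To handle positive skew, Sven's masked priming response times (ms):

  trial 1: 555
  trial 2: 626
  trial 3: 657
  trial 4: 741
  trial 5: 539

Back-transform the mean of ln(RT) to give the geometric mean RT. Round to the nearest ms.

ln(RT): 6.3190, 6.4394, 6.4877, 6.6080, 6.2897
Mean ln(RT) = 32.1437/5 = 6.42874
Geometric mean = exp(6.42874) = 619.40 ms

619 ms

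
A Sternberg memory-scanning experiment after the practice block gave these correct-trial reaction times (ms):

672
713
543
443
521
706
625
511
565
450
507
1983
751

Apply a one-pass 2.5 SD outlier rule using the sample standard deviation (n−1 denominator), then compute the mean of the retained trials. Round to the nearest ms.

584 ms

n = 13, ΣRT = 8990, M = 691.538
Σ(x−M)² = 1930807.23; s = √(1930807.23/12) = 401.124
Cutoffs: 691.538 ± 2.5·401.124 → [-311.3, 1694.3]
Outside: 1983 → excluded.
Retained (n=12): Σ = 7007, mean = 7007/12 = 583.917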